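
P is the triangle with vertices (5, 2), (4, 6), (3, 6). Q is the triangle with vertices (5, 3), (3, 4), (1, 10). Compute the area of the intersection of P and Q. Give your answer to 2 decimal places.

1.02

The intersection is the polygon with vertices (4.714,3.143), (4.333,3.333), (3,6), (3.286,6), (4.556,3.778).
By the shoelace formula its area is 1.02.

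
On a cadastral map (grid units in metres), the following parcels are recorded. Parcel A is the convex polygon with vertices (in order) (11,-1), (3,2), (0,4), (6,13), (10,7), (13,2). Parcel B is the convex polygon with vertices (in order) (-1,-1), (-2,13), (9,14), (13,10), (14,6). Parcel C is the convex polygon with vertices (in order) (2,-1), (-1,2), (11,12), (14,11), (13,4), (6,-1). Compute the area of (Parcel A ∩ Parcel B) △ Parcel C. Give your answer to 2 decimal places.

85.87

|Parcel A ∩ Parcel B| = 65.663.
|(Parcel A ∩ Parcel B) ∩ Parcel C| = 41.3965.
|(Parcel A ∩ Parcel B) △ Parcel C| = 65.663 + 103 − 82.7929 = 85.87.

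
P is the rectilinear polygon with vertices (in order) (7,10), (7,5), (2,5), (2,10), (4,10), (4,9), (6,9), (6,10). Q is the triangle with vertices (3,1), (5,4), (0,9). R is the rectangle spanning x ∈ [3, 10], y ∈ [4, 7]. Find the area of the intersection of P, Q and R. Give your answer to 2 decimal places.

0.50

The intersection is the polygon with vertices (4,5), (3,5), (3,6).
By the shoelace formula its area is 0.50.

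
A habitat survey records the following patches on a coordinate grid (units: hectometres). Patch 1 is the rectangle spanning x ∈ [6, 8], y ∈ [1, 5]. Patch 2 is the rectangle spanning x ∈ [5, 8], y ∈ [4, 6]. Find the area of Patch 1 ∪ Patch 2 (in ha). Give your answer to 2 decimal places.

By inclusion–exclusion:
Individual areas: |Patch 1| = 8, |Patch 2| = 6.
|Patch 1∩Patch 2|: x∈[6,8], y∈[4,5] → 2·1 = 2.
|Patch 1 ∪ Patch 2| = 14 − 2 = 12.00.

12.00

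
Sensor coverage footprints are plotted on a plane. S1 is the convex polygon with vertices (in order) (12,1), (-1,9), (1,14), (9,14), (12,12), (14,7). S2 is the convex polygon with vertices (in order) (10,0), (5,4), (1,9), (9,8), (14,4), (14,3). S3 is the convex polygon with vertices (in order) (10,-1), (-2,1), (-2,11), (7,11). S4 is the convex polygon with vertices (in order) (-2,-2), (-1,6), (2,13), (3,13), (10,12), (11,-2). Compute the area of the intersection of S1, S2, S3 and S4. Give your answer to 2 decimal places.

21.12

The intersection is the polygon with vertices (7.71,8.161), (9.046,2.818), (2.939,6.576), (1,9).
By the shoelace formula its area is 21.12.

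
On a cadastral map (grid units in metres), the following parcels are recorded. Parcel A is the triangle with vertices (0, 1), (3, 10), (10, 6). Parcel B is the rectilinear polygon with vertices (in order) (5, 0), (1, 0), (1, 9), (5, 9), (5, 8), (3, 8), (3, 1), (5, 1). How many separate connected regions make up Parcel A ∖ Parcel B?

Parcel A ∖ Parcel B splits into 3 disjoint pieces (area 1.25, area 1.0417, area 23.3929).

3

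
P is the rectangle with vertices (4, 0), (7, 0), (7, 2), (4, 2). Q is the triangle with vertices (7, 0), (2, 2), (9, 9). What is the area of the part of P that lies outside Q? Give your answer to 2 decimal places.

1.80

|P| = 6, |P∩Q| = 4.2.
|P ∖ Q| = |P| − |P∩Q| = 6 − 4.2 = 1.80.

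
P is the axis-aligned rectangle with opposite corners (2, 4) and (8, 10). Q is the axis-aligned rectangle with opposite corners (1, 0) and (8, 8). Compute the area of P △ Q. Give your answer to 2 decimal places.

|P∩Q|: x∈[2,8], y∈[4,8] → 6·4 = 24.
|P △ Q| = |P| + |Q| − 2·|P∩Q| = 36 + 56 − 48 = 44.00.

44.00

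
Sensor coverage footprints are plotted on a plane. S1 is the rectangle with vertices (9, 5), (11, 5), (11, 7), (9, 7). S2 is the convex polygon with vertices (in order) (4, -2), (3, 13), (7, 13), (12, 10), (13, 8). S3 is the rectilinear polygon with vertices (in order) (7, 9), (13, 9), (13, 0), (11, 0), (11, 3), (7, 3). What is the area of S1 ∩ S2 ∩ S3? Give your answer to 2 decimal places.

3.73

The intersection is the polygon with vertices (9,7), (11,7), (11,5.778), (10.3,5), (9,5).
By the shoelace formula its area is 3.73.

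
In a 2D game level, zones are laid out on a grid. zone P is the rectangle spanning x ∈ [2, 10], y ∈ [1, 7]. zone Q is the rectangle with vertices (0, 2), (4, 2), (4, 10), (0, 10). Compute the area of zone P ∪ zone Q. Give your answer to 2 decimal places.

By inclusion–exclusion:
Individual areas: |zone P| = 48, |zone Q| = 32.
|zone P∩zone Q|: x∈[2,4], y∈[2,7] → 2·5 = 10.
|zone P ∪ zone Q| = 80 − 10 = 70.00.

70.00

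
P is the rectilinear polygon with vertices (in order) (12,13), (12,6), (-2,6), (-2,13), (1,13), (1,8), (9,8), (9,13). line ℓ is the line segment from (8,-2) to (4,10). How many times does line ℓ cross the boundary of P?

The segment meets the boundary at (4.667,8), (5.333,6).

2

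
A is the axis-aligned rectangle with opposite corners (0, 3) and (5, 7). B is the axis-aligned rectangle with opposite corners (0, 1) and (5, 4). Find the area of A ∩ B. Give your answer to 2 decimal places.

5.00

|A∩B|: x∈[0,5], y∈[3,4] → 5·1 = 5.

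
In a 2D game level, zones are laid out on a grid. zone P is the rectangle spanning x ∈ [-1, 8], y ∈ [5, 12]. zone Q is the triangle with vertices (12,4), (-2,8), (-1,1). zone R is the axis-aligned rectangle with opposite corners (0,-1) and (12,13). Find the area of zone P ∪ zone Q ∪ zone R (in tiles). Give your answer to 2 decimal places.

182.24

By inclusion–exclusion:
Individual areas: |zone P| = 63, |zone Q| = 47, |zone R| = 168.
|zone P∩zone Q| = 12.8571.
|zone P∩zone R|: x∈[0,8], y∈[5,12] → 8·7 = 56.
|zone Q∩zone R| = 37.1868.
|zone P∩zone Q∩zone R| = 10.2857.
|zone P ∪ zone Q ∪ zone R| = 278 − 106.044 + 10.2857 = 182.24.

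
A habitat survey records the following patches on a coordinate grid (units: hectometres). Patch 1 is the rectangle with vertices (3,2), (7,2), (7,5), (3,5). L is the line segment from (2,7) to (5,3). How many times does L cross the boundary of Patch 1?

The segment meets the boundary at (3.5,5).

1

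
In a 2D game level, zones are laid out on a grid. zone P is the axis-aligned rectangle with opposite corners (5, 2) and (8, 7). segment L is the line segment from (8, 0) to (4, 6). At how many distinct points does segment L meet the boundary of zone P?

The segment meets the boundary at (5,4.5), (6.667,2).

2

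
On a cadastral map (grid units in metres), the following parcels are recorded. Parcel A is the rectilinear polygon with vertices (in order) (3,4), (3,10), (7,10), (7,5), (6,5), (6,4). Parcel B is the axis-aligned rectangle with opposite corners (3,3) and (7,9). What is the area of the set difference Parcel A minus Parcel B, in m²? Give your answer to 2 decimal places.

4.00

|Parcel A| = 23, |Parcel A∩Parcel B| = 19.
|Parcel A ∖ Parcel B| = |Parcel A| − |Parcel A∩Parcel B| = 23 − 19 = 4.00.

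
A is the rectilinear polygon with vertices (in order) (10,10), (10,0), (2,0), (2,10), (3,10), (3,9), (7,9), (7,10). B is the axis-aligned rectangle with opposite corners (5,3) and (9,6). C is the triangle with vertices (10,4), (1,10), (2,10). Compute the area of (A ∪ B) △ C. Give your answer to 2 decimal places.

|A ∪ B| = 76.
|(A ∪ B) ∩ C| = 2.625.
|(A ∪ B) △ C| = 76 + 3 − 5.25 = 73.75.

73.75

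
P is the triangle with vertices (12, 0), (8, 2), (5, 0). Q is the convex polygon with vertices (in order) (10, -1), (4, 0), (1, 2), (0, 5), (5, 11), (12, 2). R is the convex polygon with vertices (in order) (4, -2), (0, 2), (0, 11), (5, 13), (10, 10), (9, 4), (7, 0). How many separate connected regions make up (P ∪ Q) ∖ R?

(P ∪ Q) ∖ R is a single connected region.

1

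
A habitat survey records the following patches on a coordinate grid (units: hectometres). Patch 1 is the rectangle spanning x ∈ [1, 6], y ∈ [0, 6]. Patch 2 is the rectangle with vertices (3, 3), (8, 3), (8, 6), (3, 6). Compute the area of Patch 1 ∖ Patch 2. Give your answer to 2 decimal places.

21.00

|Patch 1∩Patch 2|: x∈[3,6], y∈[3,6] → 3·3 = 9.
|Patch 1| = 30.
|Patch 1 ∖ Patch 2| = |Patch 1| − |Patch 1∩Patch 2| = 30 − 9 = 21.00.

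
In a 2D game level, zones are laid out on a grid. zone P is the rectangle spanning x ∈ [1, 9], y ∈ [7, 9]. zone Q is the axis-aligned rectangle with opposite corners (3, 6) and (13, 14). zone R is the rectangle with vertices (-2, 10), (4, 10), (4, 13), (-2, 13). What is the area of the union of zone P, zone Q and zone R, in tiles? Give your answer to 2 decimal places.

99.00

By inclusion–exclusion:
Individual areas: |zone P| = 16, |zone Q| = 80, |zone R| = 18.
|zone P∩zone Q|: x∈[3,9], y∈[7,9] → 6·2 = 12.
|zone P∩zone R| = 0 (no overlap).
|zone Q∩zone R|: x∈[3,4], y∈[10,13] → 1·3 = 3.
|zone P∩zone Q∩zone R| = 0.
|zone P ∪ zone Q ∪ zone R| = 114 − 15 + 0 = 99.00.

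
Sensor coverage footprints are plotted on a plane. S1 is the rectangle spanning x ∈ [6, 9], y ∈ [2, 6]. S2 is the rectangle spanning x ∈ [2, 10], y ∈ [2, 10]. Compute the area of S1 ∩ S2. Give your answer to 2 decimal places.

|S1∩S2|: x∈[6,9], y∈[2,6] → 3·4 = 12.

12.00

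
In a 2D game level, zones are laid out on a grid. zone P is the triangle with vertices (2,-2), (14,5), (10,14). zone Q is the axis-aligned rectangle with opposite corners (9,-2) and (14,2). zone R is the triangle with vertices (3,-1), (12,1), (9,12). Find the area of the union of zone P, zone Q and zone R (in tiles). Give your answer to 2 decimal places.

By inclusion–exclusion:
Individual areas: |zone P| = 68, |zone Q| = 20, |zone R| = 52.5.
|zone P∩zone Q| = 0.
|zone P∩zone R| = 42.3291.
|zone Q∩zone R| = 3.8636.
|zone P∩zone Q∩zone R| = 0.
|zone P ∪ zone Q ∪ zone R| = 140.5 − 46.1927 + 0 = 94.31.

94.31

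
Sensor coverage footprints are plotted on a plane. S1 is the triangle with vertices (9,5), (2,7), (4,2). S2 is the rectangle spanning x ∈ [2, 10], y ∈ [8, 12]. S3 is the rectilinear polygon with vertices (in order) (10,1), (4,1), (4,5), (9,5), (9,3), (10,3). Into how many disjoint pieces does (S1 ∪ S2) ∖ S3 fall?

(S1 ∪ S2) ∖ S3 splits into 2 disjoint pieces (area 8, area 32).

2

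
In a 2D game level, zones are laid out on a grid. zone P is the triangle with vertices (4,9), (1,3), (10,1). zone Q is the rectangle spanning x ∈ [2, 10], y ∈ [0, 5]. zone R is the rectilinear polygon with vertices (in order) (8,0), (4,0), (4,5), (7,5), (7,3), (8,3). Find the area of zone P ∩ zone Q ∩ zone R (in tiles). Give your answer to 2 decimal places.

The intersection is the polygon with vertices (7,5), (7,3), (8,3), (8,1.444), (4,2.333), (4,5).
By the shoelace formula its area is 10.44.

10.44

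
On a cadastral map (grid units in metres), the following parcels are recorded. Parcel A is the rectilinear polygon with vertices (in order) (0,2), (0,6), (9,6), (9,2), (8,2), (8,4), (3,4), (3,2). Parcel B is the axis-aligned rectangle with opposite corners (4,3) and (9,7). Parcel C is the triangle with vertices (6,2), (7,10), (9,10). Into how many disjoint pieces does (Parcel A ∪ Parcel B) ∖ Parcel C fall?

(Parcel A ∪ Parcel B) ∖ Parcel C splits into 2 disjoint pieces (area 23.5, area 8.5).

2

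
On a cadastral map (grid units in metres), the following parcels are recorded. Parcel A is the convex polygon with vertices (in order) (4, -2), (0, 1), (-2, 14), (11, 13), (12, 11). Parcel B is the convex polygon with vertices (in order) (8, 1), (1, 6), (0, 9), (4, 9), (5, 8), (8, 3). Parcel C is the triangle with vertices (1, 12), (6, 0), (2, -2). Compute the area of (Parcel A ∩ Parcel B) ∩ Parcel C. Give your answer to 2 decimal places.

The region (Parcel A ∩ Parcel B) ∩ Parcel C is the polygon with vertices (1.452,5.677), (1.214,9), (2.25,9), (4.559,3.458).
By the shoelace formula its area is 7.77.

7.77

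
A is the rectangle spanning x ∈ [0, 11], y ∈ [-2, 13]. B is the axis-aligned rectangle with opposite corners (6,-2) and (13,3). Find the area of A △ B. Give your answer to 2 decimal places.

150.00

|A∩B|: x∈[6,11], y∈[-2,3] → 5·5 = 25.
|A △ B| = |A| + |B| − 2·|A∩B| = 165 + 35 − 50 = 150.00.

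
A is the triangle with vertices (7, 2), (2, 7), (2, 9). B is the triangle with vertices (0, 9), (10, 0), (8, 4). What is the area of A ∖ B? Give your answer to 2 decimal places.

2.77

|A| = 5, |A∩B| = 2.2319.
|A ∖ B| = |A| − |A∩B| = 5 − 2.2319 = 2.77.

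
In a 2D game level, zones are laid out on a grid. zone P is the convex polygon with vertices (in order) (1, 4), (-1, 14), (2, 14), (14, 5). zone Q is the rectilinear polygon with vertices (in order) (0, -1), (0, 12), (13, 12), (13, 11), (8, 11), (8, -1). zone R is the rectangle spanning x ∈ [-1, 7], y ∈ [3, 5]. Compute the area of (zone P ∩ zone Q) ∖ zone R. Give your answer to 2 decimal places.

|zone P ∩ zone Q| = 55.4487.
|(zone P ∩ zone Q) ∩ zone R| = 4.7154.
|(zone P ∩ zone Q) ∖ zone R| = 55.4487 − 4.7154 = 50.73.

50.73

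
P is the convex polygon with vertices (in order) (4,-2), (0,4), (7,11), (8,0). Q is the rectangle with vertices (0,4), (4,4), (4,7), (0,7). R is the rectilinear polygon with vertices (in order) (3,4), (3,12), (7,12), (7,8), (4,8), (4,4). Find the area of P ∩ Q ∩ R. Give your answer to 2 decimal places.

The intersection is the polygon with vertices (4,7), (4,4), (3,4), (3,7).
By the shoelace formula its area is 3.00.

3.00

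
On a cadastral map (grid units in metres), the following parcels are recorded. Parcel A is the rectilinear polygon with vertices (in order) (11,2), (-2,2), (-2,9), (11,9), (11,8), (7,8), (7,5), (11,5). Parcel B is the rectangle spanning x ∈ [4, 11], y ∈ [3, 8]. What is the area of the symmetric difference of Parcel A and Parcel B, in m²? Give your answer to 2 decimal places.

68.00

|Parcel A| = 79, |Parcel B| = 35, |Parcel A∩Parcel B| = 23.
|Parcel A △ Parcel B| = |Parcel A| + |Parcel B| − 2·|Parcel A∩Parcel B| = 79 + 35 − 46 = 68.00.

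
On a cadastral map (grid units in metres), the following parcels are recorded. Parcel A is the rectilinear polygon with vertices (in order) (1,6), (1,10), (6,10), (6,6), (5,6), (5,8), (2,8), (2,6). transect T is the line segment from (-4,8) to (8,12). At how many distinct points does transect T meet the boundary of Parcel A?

The segment meets the boundary at (2,10), (1,9.667).

2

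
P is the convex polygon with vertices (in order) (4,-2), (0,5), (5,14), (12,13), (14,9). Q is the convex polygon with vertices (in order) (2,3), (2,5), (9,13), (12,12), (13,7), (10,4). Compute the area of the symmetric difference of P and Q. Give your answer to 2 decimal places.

|P| = 123, |Q| = 65.5, |P∩Q| = 63.1318.
|P △ Q| = |P| + |Q| − 2·|P∩Q| = 123 + 65.5 − 126.2636 = 62.24.

62.24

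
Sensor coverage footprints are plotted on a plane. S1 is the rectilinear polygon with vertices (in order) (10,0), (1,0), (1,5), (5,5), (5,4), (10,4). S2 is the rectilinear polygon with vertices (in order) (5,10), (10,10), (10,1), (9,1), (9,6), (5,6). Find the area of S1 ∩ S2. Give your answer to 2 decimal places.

The intersection is the polygon with vertices (10,4), (10,1), (9,1), (9,4).
By the shoelace formula its area is 3.00.

3.00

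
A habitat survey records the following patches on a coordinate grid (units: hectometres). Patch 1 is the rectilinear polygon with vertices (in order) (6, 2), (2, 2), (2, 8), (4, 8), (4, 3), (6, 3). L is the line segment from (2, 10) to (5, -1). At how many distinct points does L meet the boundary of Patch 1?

The segment meets the boundary at (4.182,2), (2.545,8).

2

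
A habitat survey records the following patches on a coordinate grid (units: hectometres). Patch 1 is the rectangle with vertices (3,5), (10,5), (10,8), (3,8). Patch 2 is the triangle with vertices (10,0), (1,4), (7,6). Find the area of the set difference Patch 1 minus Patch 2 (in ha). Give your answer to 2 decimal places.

|Patch 1| = 21, |Patch 1∩Patch 2| = 1.75.
|Patch 1 ∖ Patch 2| = |Patch 1| − |Patch 1∩Patch 2| = 21 − 1.75 = 19.25.

19.25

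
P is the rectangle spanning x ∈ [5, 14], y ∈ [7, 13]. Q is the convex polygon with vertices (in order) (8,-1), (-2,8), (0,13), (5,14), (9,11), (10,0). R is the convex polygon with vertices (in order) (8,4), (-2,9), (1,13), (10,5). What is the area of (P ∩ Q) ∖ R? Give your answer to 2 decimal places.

18.70

|P ∩ Q| = 22.0606.
|(P ∩ Q) ∩ R| = 3.3611.
|(P ∩ Q) ∖ R| = 22.0606 − 3.3611 = 18.70.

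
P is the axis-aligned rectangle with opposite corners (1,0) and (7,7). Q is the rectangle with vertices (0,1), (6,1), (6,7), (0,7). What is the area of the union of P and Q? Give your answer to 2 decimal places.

By inclusion–exclusion:
Individual areas: |P| = 42, |Q| = 36.
|P∩Q|: x∈[1,6], y∈[1,7] → 5·6 = 30.
|P ∪ Q| = 78 − 30 = 48.00.

48.00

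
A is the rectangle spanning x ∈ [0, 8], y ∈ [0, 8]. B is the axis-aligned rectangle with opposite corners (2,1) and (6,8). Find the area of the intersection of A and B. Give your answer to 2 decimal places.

28.00

|A∩B|: x∈[2,6], y∈[1,8] → 4·7 = 28.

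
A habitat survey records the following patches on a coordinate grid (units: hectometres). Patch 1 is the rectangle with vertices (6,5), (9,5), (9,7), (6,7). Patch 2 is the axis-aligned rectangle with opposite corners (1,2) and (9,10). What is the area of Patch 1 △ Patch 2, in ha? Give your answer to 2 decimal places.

|Patch 1∩Patch 2|: x∈[6,9], y∈[5,7] → 3·2 = 6.
|Patch 1 △ Patch 2| = |Patch 1| + |Patch 2| − 2·|Patch 1∩Patch 2| = 6 + 64 − 12 = 58.00.

58.00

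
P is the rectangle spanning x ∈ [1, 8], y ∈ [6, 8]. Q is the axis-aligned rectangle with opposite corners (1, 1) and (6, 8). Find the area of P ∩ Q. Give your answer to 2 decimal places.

10.00

|P∩Q|: x∈[1,6], y∈[6,8] → 5·2 = 10.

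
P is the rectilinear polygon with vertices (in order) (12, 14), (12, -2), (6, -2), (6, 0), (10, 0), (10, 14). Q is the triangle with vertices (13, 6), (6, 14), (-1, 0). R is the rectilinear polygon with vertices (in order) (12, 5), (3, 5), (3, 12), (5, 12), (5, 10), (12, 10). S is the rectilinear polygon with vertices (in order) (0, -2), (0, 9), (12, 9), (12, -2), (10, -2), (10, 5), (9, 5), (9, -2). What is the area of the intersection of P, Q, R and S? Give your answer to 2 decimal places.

6.11

The intersection is the polygon with vertices (10,5), (10,9), (10.375,9), (12,7.143), (12,5.571), (10.667,5).
By the shoelace formula its area is 6.11.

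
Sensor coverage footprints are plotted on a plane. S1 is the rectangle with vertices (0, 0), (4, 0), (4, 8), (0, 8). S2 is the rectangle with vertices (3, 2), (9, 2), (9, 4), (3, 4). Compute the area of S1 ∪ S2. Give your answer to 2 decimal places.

By inclusion–exclusion:
Individual areas: |S1| = 32, |S2| = 12.
|S1∩S2|: x∈[3,4], y∈[2,4] → 1·2 = 2.
|S1 ∪ S2| = 44 − 2 = 42.00.

42.00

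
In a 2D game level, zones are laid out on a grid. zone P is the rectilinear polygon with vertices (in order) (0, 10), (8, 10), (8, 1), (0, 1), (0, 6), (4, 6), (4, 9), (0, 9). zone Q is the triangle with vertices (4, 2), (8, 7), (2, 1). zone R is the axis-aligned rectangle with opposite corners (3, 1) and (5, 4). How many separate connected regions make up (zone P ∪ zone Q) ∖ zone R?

1

(zone P ∪ zone Q) ∖ zone R is a single connected region.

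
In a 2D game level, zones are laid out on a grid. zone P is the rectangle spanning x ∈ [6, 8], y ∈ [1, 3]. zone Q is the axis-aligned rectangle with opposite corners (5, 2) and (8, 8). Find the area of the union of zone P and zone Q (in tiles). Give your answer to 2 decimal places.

20.00

By inclusion–exclusion:
Individual areas: |zone P| = 4, |zone Q| = 18.
|zone P∩zone Q|: x∈[6,8], y∈[2,3] → 2·1 = 2.
|zone P ∪ zone Q| = 22 − 2 = 20.00.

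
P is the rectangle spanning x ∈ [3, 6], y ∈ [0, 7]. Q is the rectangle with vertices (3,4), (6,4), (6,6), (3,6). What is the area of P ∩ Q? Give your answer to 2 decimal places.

6.00

|P∩Q|: x∈[3,6], y∈[4,6] → 3·2 = 6.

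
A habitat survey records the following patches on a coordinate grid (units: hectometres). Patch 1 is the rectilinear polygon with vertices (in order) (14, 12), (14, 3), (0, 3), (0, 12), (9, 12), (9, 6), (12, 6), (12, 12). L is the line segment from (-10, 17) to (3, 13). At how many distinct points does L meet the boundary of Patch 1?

0

The segment lies entirely outside Patch 1 and never meets its boundary.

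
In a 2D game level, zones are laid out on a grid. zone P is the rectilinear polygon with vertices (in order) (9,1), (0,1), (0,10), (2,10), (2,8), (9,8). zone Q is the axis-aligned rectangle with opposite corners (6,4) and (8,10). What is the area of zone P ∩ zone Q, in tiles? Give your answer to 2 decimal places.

The intersection is the polygon with vertices (8,8), (8,4), (6,4), (6,8).
By the shoelace formula its area is 8.00.

8.00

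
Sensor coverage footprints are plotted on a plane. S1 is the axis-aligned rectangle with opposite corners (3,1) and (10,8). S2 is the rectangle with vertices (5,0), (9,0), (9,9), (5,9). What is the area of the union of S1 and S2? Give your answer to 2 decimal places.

By inclusion–exclusion:
Individual areas: |S1| = 49, |S2| = 36.
|S1∩S2|: x∈[5,9], y∈[1,8] → 4·7 = 28.
|S1 ∪ S2| = 85 − 28 = 57.00.

57.00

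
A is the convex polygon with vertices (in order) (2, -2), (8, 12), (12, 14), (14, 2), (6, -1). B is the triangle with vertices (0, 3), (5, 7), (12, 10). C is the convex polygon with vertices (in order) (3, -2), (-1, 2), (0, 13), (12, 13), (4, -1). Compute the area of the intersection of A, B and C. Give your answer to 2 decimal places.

The intersection is the polygon with vertices (9.73,9.027), (9.429,8.5), (5.524,6.222), (6.05,7.45).
By the shoelace formula its area is 2.53.

2.53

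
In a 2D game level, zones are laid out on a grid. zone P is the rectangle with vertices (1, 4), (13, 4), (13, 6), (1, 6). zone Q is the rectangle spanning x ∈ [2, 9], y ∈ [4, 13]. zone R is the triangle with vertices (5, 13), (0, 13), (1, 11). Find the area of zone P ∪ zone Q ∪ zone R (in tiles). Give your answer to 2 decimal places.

75.75

By inclusion–exclusion:
Individual areas: |zone P| = 24, |zone Q| = 63, |zone R| = 5.
|zone P∩zone Q|: x∈[2,9], y∈[4,6] → 7·2 = 14.
|zone P∩zone R| = 0.
|zone Q∩zone R| = 2.25.
|zone P∩zone Q∩zone R| = 0.
|zone P ∪ zone Q ∪ zone R| = 92 − 16.25 + 0 = 75.75.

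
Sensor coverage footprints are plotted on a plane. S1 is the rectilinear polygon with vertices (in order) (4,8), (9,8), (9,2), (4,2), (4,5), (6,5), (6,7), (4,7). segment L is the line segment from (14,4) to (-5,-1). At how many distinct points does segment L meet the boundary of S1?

The segment meets the boundary at (6.4,2), (9,2.684).

2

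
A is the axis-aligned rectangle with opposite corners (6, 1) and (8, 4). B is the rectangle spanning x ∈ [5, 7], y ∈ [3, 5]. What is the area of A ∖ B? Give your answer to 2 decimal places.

|A∩B|: x∈[6,7], y∈[3,4] → 1·1 = 1.
|A| = 6.
|A ∖ B| = |A| − |A∩B| = 6 − 1 = 5.00.

5.00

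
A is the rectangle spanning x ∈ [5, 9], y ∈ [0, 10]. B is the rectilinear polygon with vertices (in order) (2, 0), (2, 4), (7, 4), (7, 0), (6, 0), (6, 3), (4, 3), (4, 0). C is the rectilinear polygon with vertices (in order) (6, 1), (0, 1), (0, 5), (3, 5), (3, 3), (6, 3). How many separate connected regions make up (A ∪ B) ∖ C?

(A ∪ B) ∖ C splits into 2 disjoint pieces (area 40, area 2).

2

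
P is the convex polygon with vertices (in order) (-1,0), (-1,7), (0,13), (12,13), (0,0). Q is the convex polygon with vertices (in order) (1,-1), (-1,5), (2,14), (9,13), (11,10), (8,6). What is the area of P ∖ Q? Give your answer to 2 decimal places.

|P| = 88, |P∩Q| = 73.5129.
|P ∖ Q| = |P| − |P∩Q| = 88 − 73.5129 = 14.49.

14.49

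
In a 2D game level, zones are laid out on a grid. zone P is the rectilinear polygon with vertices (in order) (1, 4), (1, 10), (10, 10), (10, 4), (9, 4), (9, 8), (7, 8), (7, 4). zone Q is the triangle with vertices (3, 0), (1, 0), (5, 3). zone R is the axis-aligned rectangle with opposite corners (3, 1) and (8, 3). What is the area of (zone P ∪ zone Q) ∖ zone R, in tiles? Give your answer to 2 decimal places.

47.83

|zone P ∪ zone Q| = 49.
|(zone P ∪ zone Q) ∩ zone R| = 1.1667.
|(zone P ∪ zone Q) ∖ zone R| = 49 − 1.1667 = 47.83.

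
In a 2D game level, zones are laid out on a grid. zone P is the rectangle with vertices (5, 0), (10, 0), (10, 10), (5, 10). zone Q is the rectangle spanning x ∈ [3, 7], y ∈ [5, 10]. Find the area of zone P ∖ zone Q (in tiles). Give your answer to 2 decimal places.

40.00

|zone P∩zone Q|: x∈[5,7], y∈[5,10] → 2·5 = 10.
|zone P| = 50.
|zone P ∖ zone Q| = |zone P| − |zone P∩zone Q| = 50 − 10 = 40.00.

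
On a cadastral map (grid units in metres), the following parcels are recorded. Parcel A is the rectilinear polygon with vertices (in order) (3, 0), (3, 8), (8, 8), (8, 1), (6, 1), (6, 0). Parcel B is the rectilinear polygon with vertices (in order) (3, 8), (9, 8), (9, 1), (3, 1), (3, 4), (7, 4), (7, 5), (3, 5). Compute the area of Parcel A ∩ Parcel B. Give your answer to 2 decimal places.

31.00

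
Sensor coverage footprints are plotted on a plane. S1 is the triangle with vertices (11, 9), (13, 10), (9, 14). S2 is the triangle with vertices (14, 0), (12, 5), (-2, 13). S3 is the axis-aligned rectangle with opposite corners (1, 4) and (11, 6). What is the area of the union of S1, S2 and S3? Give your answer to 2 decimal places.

By inclusion–exclusion:
Individual areas: |S1| = 6, |S2| = 27, |S3| = 20.
|S1∩S2| = 0.
|S1∩S3| = 0.
|S2∩S3| = 6.147.
|S1∩S2∩S3| = 0.
|S1 ∪ S2 ∪ S3| = 53 − 6.147 + 0 = 46.85.

46.85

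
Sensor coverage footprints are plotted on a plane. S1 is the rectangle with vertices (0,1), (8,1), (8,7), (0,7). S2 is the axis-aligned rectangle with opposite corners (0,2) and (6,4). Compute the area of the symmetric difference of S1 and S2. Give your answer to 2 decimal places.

36.00

|S1∩S2|: x∈[0,6], y∈[2,4] → 6·2 = 12.
|S1 △ S2| = |S1| + |S2| − 2·|S1∩S2| = 48 + 12 − 24 = 36.00.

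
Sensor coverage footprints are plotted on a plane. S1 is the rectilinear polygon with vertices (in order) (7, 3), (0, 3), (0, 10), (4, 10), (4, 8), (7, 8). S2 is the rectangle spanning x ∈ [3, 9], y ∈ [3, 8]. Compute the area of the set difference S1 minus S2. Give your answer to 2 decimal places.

23.00

|S1| = 43, |S1∩S2| = 20.
|S1 ∖ S2| = |S1| − |S1∩S2| = 43 − 20 = 23.00.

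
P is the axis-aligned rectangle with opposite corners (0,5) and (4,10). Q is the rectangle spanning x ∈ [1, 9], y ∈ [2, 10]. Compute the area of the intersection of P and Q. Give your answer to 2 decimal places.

|P∩Q|: x∈[1,4], y∈[5,10] → 3·5 = 15.

15.00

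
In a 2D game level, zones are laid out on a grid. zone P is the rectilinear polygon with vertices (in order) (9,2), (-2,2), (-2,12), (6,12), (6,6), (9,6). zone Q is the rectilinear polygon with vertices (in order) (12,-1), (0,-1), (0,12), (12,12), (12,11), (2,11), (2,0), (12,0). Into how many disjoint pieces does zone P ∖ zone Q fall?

2

zone P ∖ zone Q splits into 2 disjoint pieces (area 48, area 20).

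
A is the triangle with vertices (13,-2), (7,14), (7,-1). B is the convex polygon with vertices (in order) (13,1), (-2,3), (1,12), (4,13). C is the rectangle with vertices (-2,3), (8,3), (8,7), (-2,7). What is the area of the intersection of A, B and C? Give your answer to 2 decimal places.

The intersection is the polygon with vertices (7,7), (8,7), (8,3), (7,3).
By the shoelace formula its area is 4.00.

4.00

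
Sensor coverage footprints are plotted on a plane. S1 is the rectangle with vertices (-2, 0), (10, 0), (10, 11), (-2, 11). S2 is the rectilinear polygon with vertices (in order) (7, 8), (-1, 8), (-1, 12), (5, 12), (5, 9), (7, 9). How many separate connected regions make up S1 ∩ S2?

1

S1 ∩ S2 is a single connected region.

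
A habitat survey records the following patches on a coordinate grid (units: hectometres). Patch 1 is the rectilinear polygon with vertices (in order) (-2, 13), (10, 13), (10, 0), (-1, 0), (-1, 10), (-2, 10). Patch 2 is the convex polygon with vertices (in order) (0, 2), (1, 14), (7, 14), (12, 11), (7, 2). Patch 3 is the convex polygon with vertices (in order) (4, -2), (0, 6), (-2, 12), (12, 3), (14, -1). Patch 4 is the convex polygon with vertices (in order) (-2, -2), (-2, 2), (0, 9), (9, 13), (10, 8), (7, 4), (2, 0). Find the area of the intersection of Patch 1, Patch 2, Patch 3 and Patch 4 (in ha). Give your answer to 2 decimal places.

The intersection is the polygon with vertices (2,2), (0.286,5.429), (0.606,9.269), (1.577,9.701), (8.12,5.494), (7,4), (4.5,2).
By the shoelace formula its area is 37.09.

37.09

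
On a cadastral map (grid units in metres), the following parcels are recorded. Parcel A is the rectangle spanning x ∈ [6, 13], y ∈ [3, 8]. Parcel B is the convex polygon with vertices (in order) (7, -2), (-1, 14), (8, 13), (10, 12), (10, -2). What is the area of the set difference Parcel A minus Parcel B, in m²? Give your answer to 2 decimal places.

15.00

|Parcel A| = 35, |Parcel A∩Parcel B| = 20.
|Parcel A ∖ Parcel B| = |Parcel A| − |Parcel A∩Parcel B| = 35 − 20 = 15.00.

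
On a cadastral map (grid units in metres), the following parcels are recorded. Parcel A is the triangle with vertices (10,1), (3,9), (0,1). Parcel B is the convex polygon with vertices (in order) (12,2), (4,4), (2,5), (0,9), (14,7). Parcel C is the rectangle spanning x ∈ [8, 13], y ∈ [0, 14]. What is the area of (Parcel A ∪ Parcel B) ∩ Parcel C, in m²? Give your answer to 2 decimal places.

The region (Parcel A ∪ Parcel B) ∩ Parcel C is the polygon with vertices (8,1), (8,7.857), (13,7.143), (13,4.5), (12,2), (8.32,2.92), (10,1).
By the shoelace formula its area is 26.49.

26.49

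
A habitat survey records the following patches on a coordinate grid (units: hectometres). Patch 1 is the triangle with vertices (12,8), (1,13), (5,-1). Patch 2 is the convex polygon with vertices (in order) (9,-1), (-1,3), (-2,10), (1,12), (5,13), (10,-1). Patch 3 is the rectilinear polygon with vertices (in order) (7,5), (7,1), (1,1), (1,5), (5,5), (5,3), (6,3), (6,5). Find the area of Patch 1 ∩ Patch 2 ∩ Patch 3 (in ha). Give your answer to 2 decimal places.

10.44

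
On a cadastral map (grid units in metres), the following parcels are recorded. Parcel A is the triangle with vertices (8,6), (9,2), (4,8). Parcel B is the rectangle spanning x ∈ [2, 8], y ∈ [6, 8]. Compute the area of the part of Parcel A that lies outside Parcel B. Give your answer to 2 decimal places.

|Parcel A| = 7, |Parcel A∩Parcel B| = 2.3333.
|Parcel A ∖ Parcel B| = |Parcel A| − |Parcel A∩Parcel B| = 7 − 2.3333 = 4.67.

4.67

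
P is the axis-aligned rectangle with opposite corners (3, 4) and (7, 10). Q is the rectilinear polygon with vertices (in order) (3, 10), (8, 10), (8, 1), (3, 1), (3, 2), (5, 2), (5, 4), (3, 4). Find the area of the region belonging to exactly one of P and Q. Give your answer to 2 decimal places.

17.00

|P| = 24, |Q| = 41, |P∩Q| = 24.
|P △ Q| = |P| + |Q| − 2·|P∩Q| = 24 + 41 − 48 = 17.00.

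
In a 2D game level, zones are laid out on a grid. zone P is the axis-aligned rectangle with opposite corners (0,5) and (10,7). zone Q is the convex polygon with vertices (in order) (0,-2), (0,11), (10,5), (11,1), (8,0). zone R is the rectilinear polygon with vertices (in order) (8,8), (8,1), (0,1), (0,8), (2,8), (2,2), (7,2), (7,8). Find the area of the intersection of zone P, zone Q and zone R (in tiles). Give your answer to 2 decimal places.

5.50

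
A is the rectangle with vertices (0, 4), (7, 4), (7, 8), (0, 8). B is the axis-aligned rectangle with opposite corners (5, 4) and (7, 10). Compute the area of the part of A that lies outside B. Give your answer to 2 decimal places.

20.00

|A∩B|: x∈[5,7], y∈[4,8] → 2·4 = 8.
|A| = 28.
|A ∖ B| = |A| − |A∩B| = 28 − 8 = 20.00.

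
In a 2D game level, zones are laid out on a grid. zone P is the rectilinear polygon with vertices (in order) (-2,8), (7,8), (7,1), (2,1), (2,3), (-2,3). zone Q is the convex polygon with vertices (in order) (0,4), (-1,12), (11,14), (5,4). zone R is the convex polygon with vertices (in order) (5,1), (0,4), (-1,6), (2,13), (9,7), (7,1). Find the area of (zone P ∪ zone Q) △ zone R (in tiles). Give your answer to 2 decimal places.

|zone P ∪ zone Q| = 103.3333.
|(zone P ∪ zone Q) ∩ zone R| = 63.4504.
|(zone P ∪ zone Q) △ zone R| = 103.3333 + 71 − 126.9008 = 47.43.

47.43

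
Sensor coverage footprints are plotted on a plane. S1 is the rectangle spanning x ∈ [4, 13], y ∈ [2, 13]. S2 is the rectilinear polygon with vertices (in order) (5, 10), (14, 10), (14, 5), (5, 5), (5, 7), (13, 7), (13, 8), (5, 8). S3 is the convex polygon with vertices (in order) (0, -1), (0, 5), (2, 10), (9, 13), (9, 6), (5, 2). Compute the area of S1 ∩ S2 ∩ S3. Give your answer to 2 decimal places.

15.50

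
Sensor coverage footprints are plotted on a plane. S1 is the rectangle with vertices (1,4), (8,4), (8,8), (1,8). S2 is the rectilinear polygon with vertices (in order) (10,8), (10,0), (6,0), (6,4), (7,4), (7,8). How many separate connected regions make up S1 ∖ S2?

1

S1 ∖ S2 is a single connected region.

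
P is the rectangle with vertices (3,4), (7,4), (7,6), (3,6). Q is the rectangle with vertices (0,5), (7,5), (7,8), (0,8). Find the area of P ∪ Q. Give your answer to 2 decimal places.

By inclusion–exclusion:
Individual areas: |P| = 8, |Q| = 21.
|P∩Q|: x∈[3,7], y∈[5,6] → 4·1 = 4.
|P ∪ Q| = 29 − 4 = 25.00.

25.00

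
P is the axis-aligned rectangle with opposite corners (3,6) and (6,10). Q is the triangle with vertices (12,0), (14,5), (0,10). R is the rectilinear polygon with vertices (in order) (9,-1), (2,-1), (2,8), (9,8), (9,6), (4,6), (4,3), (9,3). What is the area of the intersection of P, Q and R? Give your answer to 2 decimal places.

4.62

The intersection is the polygon with vertices (4.8,6), (3,7.5), (3,8), (5.6,8), (6,7.857), (6,6).
By the shoelace formula its area is 4.62.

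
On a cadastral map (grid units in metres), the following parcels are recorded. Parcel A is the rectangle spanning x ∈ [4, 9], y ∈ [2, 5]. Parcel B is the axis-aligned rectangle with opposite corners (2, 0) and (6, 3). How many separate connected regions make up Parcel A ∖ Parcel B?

Parcel A ∖ Parcel B is a single connected region.

1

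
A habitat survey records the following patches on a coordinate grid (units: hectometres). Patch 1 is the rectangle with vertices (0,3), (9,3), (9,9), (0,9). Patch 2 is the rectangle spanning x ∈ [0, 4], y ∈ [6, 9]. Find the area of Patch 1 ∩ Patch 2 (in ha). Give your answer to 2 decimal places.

12.00

|Patch 1∩Patch 2|: x∈[0,4], y∈[6,9] → 4·3 = 12.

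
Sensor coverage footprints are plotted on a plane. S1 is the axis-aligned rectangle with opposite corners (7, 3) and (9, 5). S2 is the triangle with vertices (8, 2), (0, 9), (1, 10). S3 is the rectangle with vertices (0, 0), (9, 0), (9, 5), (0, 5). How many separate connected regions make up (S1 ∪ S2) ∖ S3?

1

(S1 ∪ S2) ∖ S3 is a single connected region.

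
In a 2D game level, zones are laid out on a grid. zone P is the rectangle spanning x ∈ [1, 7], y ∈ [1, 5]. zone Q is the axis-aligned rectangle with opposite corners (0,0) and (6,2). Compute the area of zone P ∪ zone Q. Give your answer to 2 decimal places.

31.00

By inclusion–exclusion:
Individual areas: |zone P| = 24, |zone Q| = 12.
|zone P∩zone Q|: x∈[1,6], y∈[1,2] → 5·1 = 5.
|zone P ∪ zone Q| = 36 − 5 = 31.00.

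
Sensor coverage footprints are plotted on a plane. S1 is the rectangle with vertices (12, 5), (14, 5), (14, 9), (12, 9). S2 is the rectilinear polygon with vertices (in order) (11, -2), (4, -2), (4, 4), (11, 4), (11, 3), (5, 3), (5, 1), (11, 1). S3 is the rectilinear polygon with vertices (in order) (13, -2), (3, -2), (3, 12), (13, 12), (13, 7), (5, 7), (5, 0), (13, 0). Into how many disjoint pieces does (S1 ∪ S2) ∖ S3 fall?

(S1 ∪ S2) ∖ S3 splits into 3 disjoint pieces (area 6, area 6, area 6).

3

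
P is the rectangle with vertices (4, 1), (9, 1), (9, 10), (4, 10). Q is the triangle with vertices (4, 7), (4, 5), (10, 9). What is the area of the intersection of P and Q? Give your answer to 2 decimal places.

5.83

The intersection is the polygon with vertices (9,8.333), (4,5), (4,7), (9,8.667).
By the shoelace formula its area is 5.83.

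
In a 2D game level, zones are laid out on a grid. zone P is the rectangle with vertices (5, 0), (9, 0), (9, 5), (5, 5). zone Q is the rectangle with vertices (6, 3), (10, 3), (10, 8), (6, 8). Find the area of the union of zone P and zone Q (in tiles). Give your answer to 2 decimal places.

By inclusion–exclusion:
Individual areas: |zone P| = 20, |zone Q| = 20.
|zone P∩zone Q|: x∈[6,9], y∈[3,5] → 3·2 = 6.
|zone P ∪ zone Q| = 40 − 6 = 34.00.

34.00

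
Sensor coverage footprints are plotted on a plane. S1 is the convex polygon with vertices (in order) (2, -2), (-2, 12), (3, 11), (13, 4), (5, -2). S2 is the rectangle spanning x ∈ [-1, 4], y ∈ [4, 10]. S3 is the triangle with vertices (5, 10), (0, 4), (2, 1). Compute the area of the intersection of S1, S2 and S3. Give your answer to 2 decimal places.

8.06

The intersection is the polygon with vertices (4,7), (3,4), (0.286,4), (0.213,4.255), (4,8.8).
By the shoelace formula its area is 8.06.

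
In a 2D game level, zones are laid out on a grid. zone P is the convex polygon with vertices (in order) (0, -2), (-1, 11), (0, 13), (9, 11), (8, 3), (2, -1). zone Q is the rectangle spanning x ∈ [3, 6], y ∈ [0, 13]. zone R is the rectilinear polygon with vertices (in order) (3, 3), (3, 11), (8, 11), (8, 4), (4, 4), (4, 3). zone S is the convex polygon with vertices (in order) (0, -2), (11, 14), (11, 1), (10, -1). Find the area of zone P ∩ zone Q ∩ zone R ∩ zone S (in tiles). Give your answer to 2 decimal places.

2.79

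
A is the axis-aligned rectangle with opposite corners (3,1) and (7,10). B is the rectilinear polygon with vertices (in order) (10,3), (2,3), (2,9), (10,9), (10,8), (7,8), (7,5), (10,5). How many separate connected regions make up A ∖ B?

A ∖ B splits into 2 disjoint pieces (area 8, area 4).

2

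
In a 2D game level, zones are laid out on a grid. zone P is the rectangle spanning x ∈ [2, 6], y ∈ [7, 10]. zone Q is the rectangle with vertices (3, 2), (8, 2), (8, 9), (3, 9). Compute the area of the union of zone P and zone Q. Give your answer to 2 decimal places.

41.00

By inclusion–exclusion:
Individual areas: |zone P| = 12, |zone Q| = 35.
|zone P∩zone Q|: x∈[3,6], y∈[7,9] → 3·2 = 6.
|zone P ∪ zone Q| = 47 − 6 = 41.00.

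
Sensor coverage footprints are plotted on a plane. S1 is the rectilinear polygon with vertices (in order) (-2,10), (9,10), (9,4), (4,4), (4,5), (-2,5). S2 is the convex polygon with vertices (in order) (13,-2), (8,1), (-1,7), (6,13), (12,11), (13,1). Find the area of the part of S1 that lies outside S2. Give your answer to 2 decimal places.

13.25

|S1| = 60, |S1∩S2| = 46.75.
|S1 ∖ S2| = |S1| − |S1∩S2| = 60 − 46.75 = 13.25.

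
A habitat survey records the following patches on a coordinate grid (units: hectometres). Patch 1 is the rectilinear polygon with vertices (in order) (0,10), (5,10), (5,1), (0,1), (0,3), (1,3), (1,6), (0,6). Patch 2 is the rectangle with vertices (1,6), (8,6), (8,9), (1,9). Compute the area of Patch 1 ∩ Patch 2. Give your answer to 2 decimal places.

12.00

The intersection is the polygon with vertices (5,6), (1,6), (1,9), (5,9).
By the shoelace formula its area is 12.00.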